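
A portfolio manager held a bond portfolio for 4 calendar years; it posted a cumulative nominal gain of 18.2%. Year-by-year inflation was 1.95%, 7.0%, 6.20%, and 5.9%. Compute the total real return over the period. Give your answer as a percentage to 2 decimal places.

Cumulative inflation factor: 1.0195 × 1.070 × 1.0620 × 1.059 ≈ 1.22685.
Nominal growth factor: 1.18200. Real growth factor = 1.18200 / 1.22685 ≈ 0.96344.
Total real return ≈ -3.6557%.

-3.66%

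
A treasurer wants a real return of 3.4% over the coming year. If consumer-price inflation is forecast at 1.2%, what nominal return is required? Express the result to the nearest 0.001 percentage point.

4.641%

By the Fisher equation, 1 + r_nom = (1 + 3.4%)(1 + 1.2%) = 1.034 × 1.012 = 1.046408.
So r_nom = 4.6408%.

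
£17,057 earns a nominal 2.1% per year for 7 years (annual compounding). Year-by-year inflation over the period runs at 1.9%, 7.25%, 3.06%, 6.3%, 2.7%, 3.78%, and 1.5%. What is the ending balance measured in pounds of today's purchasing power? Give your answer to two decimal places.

Nominal value at maturity: £17,057 × (1 + 2.1%)^7 ≈ £19,727.99.
Price-level factor over 7 years: 1.019 × 1.0725 × 1.0306 × 1.063 × 1.027 × 1.0378 × 1.015 ≈ 1.2952244670.
The maturity value deflated by that factor is the answer in today's purchasing power.

£15,231.33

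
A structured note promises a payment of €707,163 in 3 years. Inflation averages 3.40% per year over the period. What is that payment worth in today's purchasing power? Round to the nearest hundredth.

Price-level factor over 3 years: (1 + 3.40%)^3 = 1.105507304.
Purchasing power today: €707,163 divided by that factor.

€639,672.84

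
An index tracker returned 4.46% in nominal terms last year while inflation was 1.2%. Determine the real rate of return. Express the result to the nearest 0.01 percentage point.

Real return via the Fisher equation: (1 + 4.46%)/(1 + 1.2%) − 1 = 1.0446/1.012 − 1 ≈ 0.03221.

3.22%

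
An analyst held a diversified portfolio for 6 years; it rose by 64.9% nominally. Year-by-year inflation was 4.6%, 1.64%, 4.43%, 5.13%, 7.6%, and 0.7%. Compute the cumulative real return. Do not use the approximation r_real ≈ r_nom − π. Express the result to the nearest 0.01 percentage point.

30.39%

Cumulative inflation factor: 1.046 × 1.0164 × 1.0443 × 1.0513 × 1.076 × 1.007 ≈ 1.26471.
Nominal growth factor: 1.64900. Real growth factor = 1.64900 / 1.26471 ≈ 1.30386.
Total real return ≈ 30.3859%.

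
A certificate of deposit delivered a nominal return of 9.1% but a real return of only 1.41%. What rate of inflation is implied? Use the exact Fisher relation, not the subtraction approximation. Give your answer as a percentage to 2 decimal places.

7.58%

From (1+r_nom) = (1+r_real)(1+π), we get 1+π = (1 + 9.1%)/(1 + 1.41%) = 1.091/1.0141 ≈ 1.07583.
So π ≈ 7.5831%.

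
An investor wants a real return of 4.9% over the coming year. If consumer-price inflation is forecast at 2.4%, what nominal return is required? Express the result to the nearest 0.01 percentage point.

7.42%

By the Fisher equation, 1 + r_nom = (1 + 4.9%)(1 + 2.4%) = 1.049 × 1.024 = 1.074176.
So r_nom = 7.4176%.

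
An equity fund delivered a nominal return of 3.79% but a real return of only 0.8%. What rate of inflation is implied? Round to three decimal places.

From (1+r_nom) = (1+r_real)(1+π), we get 1+π = (1 + 3.79%)/(1 + 0.8%) = 1.0379/1.008 ≈ 1.02966.
So π ≈ 2.9663%.

2.966%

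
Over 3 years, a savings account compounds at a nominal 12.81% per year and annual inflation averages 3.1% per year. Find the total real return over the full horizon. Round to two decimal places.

The annual real rate is (1+12.81%)/(1+3.1%) − 1 = 9.4180%.
Compounded over 3 years: (1 + 0.094180)^3 − 1 ≈ 0.30999.

31.00%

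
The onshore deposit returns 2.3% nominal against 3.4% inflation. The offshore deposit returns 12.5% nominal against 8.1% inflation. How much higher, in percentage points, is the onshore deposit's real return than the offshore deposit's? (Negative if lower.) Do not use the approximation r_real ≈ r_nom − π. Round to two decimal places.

-5.13

The onshore deposit real return: 1.023/1.034 − 1 = -1.064%.
The offshore deposit real return: 1.125/1.081 − 1 = 4.070%.
Difference: -1.064 − 4.070 = -5.134 pp.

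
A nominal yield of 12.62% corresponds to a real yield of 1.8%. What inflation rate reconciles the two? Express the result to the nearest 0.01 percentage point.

10.63%

From (1+r_nom) = (1+r_real)(1+π), we get 1+π = (1 + 12.62%)/(1 + 1.8%) = 1.1262/1.018 ≈ 1.10629.
So π ≈ 10.6287%.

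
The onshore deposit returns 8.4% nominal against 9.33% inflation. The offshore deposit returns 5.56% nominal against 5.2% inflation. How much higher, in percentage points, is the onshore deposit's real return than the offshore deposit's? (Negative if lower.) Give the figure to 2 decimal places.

The onshore deposit real return: 1.084/1.0933 − 1 = -0.851%.
The offshore deposit real return: 1.0556/1.052 − 1 = 0.342%.
Difference: -0.851 − 0.342 = -1.193 pp.

-1.19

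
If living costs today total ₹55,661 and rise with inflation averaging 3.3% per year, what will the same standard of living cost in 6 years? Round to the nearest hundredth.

₹67,632.11

Cumulative price-level factor: (1+3.3%)^6 ≈ 1.2150717649.
Multiplying ₹55,661 by the price-level factor gives the future nominal sum.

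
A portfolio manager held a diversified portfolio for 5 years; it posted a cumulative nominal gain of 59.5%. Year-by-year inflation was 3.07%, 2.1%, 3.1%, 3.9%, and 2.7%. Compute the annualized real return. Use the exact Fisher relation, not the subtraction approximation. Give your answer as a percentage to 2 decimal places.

6.62%

Cumulative inflation factor: 1.0307 × 1.021 × 1.031 × 1.039 × 1.027 ≈ 1.15772.
Nominal growth factor: 1.59500. Real growth factor = 1.59500 / 1.15772 ≈ 1.37771.
Annualized: 1.37771^(1/5) − 1 ≈ 0.06618.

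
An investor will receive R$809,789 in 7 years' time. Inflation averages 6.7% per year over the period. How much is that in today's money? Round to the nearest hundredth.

Price-level factor over 7 years: (1 + 6.7%)^7 ≈ 1.5745299861.
Purchasing power today: R$809,789 divided by that factor.

R$514,305.23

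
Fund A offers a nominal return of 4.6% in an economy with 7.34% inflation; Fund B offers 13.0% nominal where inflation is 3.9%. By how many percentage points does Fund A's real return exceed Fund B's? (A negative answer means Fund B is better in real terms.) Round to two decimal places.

-11.31

Fund A real return: 1.046/1.0734 − 1 = -2.553%.
Fund B real return: 1.130/1.039 − 1 = 8.758%.
Difference: -2.553 − 8.758 = -11.311 pp.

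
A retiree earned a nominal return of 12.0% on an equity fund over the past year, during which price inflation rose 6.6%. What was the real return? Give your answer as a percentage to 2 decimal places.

5.07%

Real return via the Fisher equation: (1 + 12.0%)/(1 + 6.6%) − 1 = 1.120/1.066 − 1 ≈ 0.05066.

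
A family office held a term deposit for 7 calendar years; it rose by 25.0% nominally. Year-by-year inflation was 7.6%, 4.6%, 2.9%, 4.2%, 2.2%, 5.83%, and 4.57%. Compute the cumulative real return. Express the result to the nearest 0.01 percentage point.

Cumulative inflation factor: 1.076 × 1.046 × 1.029 × 1.042 × 1.022 × 1.0583 × 1.0457 ≈ 1.36488.
Nominal growth factor: 1.25000. Real growth factor = 1.25000 / 1.36488 ≈ 0.91583.
Total real return ≈ -8.4167%.

-8.42%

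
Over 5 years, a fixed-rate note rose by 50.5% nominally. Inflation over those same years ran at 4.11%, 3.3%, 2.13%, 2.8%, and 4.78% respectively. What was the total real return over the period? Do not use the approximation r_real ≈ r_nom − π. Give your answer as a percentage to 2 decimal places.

27.21%

Cumulative inflation factor: 1.0411 × 1.033 × 1.0213 × 1.028 × 1.0478 ≈ 1.18309.
Nominal growth factor: 1.50500. Real growth factor = 1.50500 / 1.18309 ≈ 1.27209.
Total real return ≈ 27.2093%.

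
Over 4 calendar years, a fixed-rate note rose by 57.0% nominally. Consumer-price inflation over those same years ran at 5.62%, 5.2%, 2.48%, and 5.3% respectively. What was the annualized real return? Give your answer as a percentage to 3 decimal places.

6.971%

Cumulative inflation factor: 1.0562 × 1.052 × 1.0248 × 1.053 ≈ 1.19903.
Nominal growth factor: 1.57000. Real growth factor = 1.57000 / 1.19903 ≈ 1.30939.
Annualized: 1.30939^(1/4) − 1 ≈ 0.06971.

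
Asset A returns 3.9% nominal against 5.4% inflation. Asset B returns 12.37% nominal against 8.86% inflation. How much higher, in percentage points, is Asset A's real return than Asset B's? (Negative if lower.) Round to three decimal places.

Asset A real return: 1.039/1.054 − 1 = -1.4231%.
Asset B real return: 1.1237/1.0886 − 1 = 3.2243%.
Difference: -1.4231 − 3.2243 = -4.6474 pp.

-4.647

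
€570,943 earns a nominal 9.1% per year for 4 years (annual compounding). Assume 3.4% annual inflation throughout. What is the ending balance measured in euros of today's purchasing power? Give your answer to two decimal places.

€707,635.48

Nominal value at maturity: €570,943 × (1 + 9.1%)^4 ≈ €808,894.26.
Price-level factor over 4 years: (1 + 3.4%)^4 ≈ 1.1430945523.
Dividing the nominal maturity value by the price-level factor gives the value in today's money.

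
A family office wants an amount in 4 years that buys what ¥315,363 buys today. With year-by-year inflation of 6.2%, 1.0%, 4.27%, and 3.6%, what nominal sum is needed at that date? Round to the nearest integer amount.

¥365,406

Cumulative price-level factor: 1.062 × 1.010 × 1.0427 × 1.036 ≈ 1.1586840255.
Multiplying ¥315,363 by the price-level factor gives the future nominal sum.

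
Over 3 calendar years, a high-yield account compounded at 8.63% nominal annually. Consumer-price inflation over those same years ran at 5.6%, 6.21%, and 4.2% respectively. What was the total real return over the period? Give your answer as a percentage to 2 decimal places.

9.69%

Cumulative inflation factor: 1.056 × 1.0621 × 1.042 ≈ 1.16868.
Nominal growth factor: 1.28189. Real growth factor = 1.28189 / 1.16868 ≈ 1.09686.
Total real return ≈ 9.6863%.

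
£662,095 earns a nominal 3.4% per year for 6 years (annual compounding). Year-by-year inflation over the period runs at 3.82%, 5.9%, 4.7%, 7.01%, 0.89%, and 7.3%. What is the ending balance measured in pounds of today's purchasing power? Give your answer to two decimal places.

Nominal value at maturity: £662,095 × (1 + 3.4%)^6 ≈ £809,177.02.
Price-level factor over 6 years: 1.0382 × 1.059 × 1.047 × 1.0701 × 1.0089 × 1.073 ≈ 1.3335087643.
Dividing the nominal maturity value by the price-level factor gives the value in today's money.

£606,802.93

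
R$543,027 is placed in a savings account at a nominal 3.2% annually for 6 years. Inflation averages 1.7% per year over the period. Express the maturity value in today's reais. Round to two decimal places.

R$592,889.68

Nominal value at maturity: R$543,027 × (1 + 3.2%)^6 ≈ R$655,993.61.
Price-level factor over 6 years: (1 + 1.7%)^6 ≈ 1.1064345214.
The maturity value deflated by that factor is the answer in today's purchasing power.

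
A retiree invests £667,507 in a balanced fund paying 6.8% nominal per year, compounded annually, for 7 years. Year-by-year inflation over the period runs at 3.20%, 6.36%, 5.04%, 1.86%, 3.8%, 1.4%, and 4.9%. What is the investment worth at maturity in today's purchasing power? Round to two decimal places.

Nominal value at maturity: £667,507 × (1 + 6.8%)^7 ≈ £1,057,924.30.
Price-level factor over 7 years: 1.0320 × 1.0636 × 1.0504 × 1.0186 × 1.038 × 1.014 × 1.049 ≈ 1.2966632659.
The maturity value deflated by that factor is the answer in today's purchasing power.

£815,882.06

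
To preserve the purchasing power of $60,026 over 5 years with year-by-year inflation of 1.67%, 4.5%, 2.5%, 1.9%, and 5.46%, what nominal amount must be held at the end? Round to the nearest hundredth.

$70,248.06

Cumulative price-level factor: 1.0167 × 1.045 × 1.025 × 1.019 × 1.0546 ≈ 1.1702938705.
Multiplying $60,026 by the price-level factor gives the future nominal sum.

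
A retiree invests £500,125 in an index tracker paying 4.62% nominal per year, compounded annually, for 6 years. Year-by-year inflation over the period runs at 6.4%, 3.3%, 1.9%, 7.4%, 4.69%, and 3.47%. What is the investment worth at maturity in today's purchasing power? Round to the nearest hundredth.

£503,299.84

Nominal value at maturity: £500,125 × (1 + 4.62%)^6 ≈ £655,793.12.
Price-level factor over 6 years: 1.064 × 1.033 × 1.019 × 1.074 × 1.0469 × 1.0347 ≈ 1.3029869430.
Dividing the nominal maturity value by the price-level factor gives the value in today's money.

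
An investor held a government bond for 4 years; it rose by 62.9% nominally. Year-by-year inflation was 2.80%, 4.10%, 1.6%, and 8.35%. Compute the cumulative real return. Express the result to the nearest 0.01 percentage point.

Cumulative inflation factor: 1.0280 × 1.0410 × 1.016 × 1.0835 ≈ 1.17806.
Nominal growth factor: 1.62900. Real growth factor = 1.62900 / 1.17806 ≈ 1.38278.
Total real return ≈ 38.2785%.

38.28%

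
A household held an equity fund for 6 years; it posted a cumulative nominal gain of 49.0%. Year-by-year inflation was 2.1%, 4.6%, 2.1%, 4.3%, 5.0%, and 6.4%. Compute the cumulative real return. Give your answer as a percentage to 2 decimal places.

17.27%

Cumulative inflation factor: 1.021 × 1.046 × 1.021 × 1.043 × 1.050 × 1.064 ≈ 1.27057.
Nominal growth factor: 1.49000. Real growth factor = 1.49000 / 1.27057 ≈ 1.17270.
Total real return ≈ 17.2703%.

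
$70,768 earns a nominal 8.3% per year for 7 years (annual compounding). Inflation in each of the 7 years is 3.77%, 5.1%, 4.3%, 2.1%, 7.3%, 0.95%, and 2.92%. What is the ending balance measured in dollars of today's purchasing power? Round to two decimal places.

Nominal value at maturity: $70,768 × (1 + 8.3%)^7 ≈ $123,661.96.
Price-level factor over 7 years: 1.0377 × 1.051 × 1.043 × 1.021 × 1.073 × 1.0095 × 1.0292 ≈ 1.2947633752.
Dividing the nominal maturity value by the price-level factor gives the value in today's money.

$95,509.31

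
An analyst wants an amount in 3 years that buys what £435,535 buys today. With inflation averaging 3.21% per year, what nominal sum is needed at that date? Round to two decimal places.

Cumulative price-level factor: (1+3.21%)^3 ≈ 1.0994243062.
The nominal amount required is £435,535 scaled up by that factor.

£478,837.77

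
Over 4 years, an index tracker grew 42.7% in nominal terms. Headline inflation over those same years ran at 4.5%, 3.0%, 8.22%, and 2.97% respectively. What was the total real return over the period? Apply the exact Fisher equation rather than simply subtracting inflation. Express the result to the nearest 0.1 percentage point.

19.0%

Cumulative inflation factor: 1.045 × 1.030 × 1.0822 × 1.0297 ≈ 1.19942.
Nominal growth factor: 1.42700. Real growth factor = 1.42700 / 1.19942 ≈ 1.18974.
Total real return ≈ 18.9740%.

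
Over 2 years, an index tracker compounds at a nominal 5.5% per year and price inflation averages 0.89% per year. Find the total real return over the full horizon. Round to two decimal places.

The annual real rate is (1+5.5%)/(1+0.89%) − 1 = 4.5693%.
Compounded over 2 years: (1 + 0.045693)^2 − 1 ≈ 0.09347.

9.35%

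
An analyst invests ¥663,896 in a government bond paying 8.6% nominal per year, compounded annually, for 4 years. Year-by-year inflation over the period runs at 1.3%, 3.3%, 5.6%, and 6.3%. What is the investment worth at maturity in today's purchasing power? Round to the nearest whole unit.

¥786,163

Nominal value at maturity: ¥663,896 × (1 + 8.6%)^4 ≈ ¥923,463.
Price-level factor over 4 years: 1.013 × 1.033 × 1.056 × 1.063 ≈ 1.1746458525.
Dividing the nominal maturity value by the price-level factor gives the value in today's money.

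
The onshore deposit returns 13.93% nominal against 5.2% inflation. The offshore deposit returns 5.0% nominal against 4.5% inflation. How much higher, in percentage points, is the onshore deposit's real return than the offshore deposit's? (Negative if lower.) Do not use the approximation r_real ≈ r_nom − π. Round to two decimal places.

The onshore deposit real return: 1.1393/1.052 − 1 = 8.298%.
The offshore deposit real return: 1.050/1.045 − 1 = 0.478%.
Difference: 8.298 − 0.478 = 7.820 pp.

7.82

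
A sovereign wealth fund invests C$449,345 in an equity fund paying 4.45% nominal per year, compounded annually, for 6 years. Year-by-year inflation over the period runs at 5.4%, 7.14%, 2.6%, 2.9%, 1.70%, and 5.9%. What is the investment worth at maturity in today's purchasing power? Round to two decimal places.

Nominal value at maturity: C$449,345 × (1 + 4.45%)^6 ≈ C$583,486.19.
Price-level factor over 6 years: 1.054 × 1.0714 × 1.026 × 1.029 × 1.0170 × 1.059 ≈ 1.2840203344.
Dividing the nominal maturity value by the price-level factor gives the value in today's money.

C$454,421.30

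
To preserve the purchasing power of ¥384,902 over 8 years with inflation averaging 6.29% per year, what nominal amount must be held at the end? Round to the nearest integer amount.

¥627,032

Cumulative price-level factor: (1+6.29%)^8 ≈ 1.6290681634.
Multiplying ¥384,902 by the price-level factor gives the future nominal sum.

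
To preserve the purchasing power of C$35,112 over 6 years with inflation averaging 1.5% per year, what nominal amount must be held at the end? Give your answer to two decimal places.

Cumulative price-level factor: (1+1.5%)^6 ≈ 1.0934432639.
The nominal amount required is C$35,112 scaled up by that factor.

C$38,392.98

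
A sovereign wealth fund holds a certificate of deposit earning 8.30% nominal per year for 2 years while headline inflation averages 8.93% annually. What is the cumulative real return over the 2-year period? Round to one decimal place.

The annual real rate is (1+8.30%)/(1+8.93%) − 1 = -0.5784%.
Compounded over 2 years: (1 + -0.005784)^2 − 1 ≈ -0.01153.

-1.2%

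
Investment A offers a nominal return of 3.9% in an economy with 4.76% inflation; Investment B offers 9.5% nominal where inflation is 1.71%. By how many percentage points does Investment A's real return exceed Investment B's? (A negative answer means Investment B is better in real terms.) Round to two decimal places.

-8.48

Investment A real return: 1.039/1.0476 − 1 = -0.821%.
Investment B real return: 1.095/1.0171 − 1 = 7.659%.
Difference: -0.821 − 7.659 = -8.480 pp.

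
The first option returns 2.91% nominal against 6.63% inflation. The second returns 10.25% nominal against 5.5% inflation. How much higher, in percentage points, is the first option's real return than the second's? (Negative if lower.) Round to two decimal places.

The first option real return: 1.0291/1.0663 − 1 = -3.489%.
The second real return: 1.1025/1.055 − 1 = 4.502%.
Difference: -3.489 − 4.502 = -7.991 pp.

-7.99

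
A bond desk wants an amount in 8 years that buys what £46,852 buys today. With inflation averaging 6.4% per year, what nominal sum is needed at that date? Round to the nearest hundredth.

Cumulative price-level factor: (1+6.4%)^8 ≈ 1.6426045583.
Multiplying £46,852 by the price-level factor gives the future nominal sum.

£76,959.31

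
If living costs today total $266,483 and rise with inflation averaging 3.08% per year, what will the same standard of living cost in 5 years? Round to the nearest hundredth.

Cumulative price-level factor: (1+3.08%)^5 ≈ 1.1637831084.
Multiplying $266,483 by the price-level factor gives the future nominal sum.

$310,128.41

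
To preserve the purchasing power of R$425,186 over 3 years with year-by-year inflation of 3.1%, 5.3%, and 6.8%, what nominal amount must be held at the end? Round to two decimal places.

Cumulative price-level factor: 1.031 × 1.053 × 1.068 = 1.159466724.
Multiplying R$425,186 by the price-level factor gives the future nominal sum.

R$492,989.02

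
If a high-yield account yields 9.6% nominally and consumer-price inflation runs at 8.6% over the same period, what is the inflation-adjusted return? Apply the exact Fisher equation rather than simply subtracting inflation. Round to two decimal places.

0.92%

Real return via the Fisher equation: (1 + 9.6%)/(1 + 8.6%) − 1 = 1.096/1.086 − 1 ≈ 0.00921.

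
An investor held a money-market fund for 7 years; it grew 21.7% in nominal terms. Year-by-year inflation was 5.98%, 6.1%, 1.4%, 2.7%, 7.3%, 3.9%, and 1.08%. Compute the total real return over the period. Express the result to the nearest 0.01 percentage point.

Cumulative inflation factor: 1.0598 × 1.061 × 1.014 × 1.027 × 1.073 × 1.039 × 1.0108 ≈ 1.31956.
Nominal growth factor: 1.21700. Real growth factor = 1.21700 / 1.31956 ≈ 0.92228.
Total real return ≈ -7.7721%.

-7.77%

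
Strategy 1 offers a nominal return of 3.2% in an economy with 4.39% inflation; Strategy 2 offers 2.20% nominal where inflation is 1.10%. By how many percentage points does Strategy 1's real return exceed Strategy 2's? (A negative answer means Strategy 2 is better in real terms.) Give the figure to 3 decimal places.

Strategy 1 real return: 1.032/1.0439 − 1 = -1.1400%.
Strategy 2 real return: 1.0220/1.0110 − 1 = 1.0880%.
Difference: -1.1400 − 1.0880 = -2.2280 pp.

-2.228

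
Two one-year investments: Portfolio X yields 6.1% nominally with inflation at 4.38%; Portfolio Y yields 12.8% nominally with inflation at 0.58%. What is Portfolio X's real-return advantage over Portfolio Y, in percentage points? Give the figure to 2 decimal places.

Portfolio X real return: 1.061/1.0438 − 1 = 1.648%.
Portfolio Y real return: 1.128/1.0058 − 1 = 12.150%.
Difference: 1.648 − 12.150 = -10.502 pp.

-10.50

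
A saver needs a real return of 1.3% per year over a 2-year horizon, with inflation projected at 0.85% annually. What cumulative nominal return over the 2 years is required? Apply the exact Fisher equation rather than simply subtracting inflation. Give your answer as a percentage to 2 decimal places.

4.37%

Required annual nominal rate: (1+1.3%)(1+0.85%) − 1 = 2.16105%.
Cumulative over 2 years: (1 + 0.0216105)^2 − 1 ≈ 0.04369.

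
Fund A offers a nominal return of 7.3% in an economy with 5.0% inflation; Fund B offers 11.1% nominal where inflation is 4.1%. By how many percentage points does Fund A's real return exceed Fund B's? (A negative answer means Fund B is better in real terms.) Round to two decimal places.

Fund A real return: 1.073/1.050 − 1 = 2.190%.
Fund B real return: 1.111/1.041 − 1 = 6.724%.
Difference: 2.190 − 6.724 = -4.534 pp.

-4.53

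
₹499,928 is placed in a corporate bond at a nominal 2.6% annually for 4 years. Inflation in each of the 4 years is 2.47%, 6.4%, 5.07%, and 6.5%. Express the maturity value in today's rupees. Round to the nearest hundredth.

₹454,077.73

Nominal value at maturity: ₹499,928 × (1 + 2.6%)^4 ≈ ₹553,983.60.
Price-level factor over 4 years: 1.0247 × 1.064 × 1.0507 × 1.065 ≈ 1.2200193089.
The maturity value deflated by that factor is the answer in today's purchasing power.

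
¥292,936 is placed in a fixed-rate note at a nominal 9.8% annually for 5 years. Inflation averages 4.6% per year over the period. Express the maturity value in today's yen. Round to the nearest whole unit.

¥373,358

Nominal value at maturity: ¥292,936 × (1 + 9.8%)^5 ≈ ¥467,503.
Price-level factor over 5 years: (1 + 4.6%)^5 ≈ 1.2521559532.
Dividing the nominal maturity value by the price-level factor gives the value in today's money.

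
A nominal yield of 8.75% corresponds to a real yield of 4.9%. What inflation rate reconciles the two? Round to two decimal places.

3.67%

From (1+r_nom) = (1+r_real)(1+π), we get 1+π = (1 + 8.75%)/(1 + 4.9%) = 1.0875/1.049 ≈ 1.03670.
So π ≈ 3.6702%.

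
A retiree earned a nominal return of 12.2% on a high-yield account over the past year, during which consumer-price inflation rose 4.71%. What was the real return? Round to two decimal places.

Real return via the Fisher equation: (1 + 12.2%)/(1 + 4.71%) − 1 = 1.122/1.0471 − 1 ≈ 0.07153.

7.15%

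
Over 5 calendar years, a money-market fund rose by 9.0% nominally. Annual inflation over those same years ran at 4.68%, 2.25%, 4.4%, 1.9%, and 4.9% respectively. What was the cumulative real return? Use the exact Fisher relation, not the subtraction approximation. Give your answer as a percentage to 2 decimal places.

Cumulative inflation factor: 1.0468 × 1.0225 × 1.044 × 1.019 × 1.049 ≈ 1.19448.
Nominal growth factor: 1.09000. Real growth factor = 1.09000 / 1.19448 ≈ 0.91253.
Total real return ≈ -8.7465%.

-8.75%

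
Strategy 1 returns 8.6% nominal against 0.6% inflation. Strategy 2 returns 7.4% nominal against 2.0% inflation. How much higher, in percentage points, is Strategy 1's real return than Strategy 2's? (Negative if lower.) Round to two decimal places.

Strategy 1 real return: 1.086/1.006 − 1 = 7.952%.
Strategy 2 real return: 1.074/1.020 − 1 = 5.294%.
Difference: 7.952 − 5.294 = 2.658 pp.

2.66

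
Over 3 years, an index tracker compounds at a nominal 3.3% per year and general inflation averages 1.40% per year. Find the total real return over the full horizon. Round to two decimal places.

The annual real rate is (1+3.3%)/(1+1.40%) − 1 = 1.8738%.
Compounded over 3 years: (1 + 0.018738)^3 − 1 ≈ 0.05727.

5.73%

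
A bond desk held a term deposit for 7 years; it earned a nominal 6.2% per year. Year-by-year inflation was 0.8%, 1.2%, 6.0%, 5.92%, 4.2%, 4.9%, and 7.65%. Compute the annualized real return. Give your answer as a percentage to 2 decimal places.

1.77%

Cumulative inflation factor: 1.008 × 1.012 × 1.060 × 1.0592 × 1.042 × 1.049 × 1.0765 ≈ 1.34767.
Nominal growth factor: 1.52360. Real growth factor = 1.52360 / 1.34767 ≈ 1.13055.
Annualized: 1.13055^(1/7) − 1 ≈ 0.01768.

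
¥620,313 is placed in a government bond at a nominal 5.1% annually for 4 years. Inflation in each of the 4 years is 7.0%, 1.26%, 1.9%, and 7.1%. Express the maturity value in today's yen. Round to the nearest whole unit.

¥640,083

Nominal value at maturity: ¥620,313 × (1 + 5.1%)^4 ≈ ¥756,871.
Price-level factor over 4 years: 1.070 × 1.0126 × 1.019 × 1.071 ≈ 1.1824569972.
The maturity value deflated by that factor is the answer in today's purchasing power.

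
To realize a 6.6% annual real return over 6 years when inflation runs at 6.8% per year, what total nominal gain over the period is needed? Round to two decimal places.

117.76%

Required annual nominal rate: (1+6.6%)(1+6.8%) − 1 = 13.8488%.
Cumulative over 6 years: (1 + 0.138488)^6 − 1 ≈ 1.17756.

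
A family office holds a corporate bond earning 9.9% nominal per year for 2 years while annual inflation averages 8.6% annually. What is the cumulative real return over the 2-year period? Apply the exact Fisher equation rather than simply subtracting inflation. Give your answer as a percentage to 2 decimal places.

2.41%

The annual real rate is (1+9.9%)/(1+8.6%) − 1 = 1.1971%.
Compounded over 2 years: (1 + 0.011971)^2 − 1 ≈ 0.02408.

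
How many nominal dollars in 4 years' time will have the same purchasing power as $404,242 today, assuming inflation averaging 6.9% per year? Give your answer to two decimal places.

$527,900.72

Cumulative price-level factor: (1+6.9%)^4 ≈ 1.3059027031.
Multiplying $404,242 by the price-level factor gives the future nominal sum.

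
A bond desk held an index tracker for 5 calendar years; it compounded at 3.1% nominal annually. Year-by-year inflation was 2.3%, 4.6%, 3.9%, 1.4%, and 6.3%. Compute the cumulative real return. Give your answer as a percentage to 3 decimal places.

Cumulative inflation factor: 1.023 × 1.046 × 1.039 × 1.014 × 1.063 ≈ 1.19838.
Nominal growth factor: 1.16491. Real growth factor = 1.16491 / 1.19838 ≈ 0.97207.
Total real return ≈ -2.7926%.

-2.793%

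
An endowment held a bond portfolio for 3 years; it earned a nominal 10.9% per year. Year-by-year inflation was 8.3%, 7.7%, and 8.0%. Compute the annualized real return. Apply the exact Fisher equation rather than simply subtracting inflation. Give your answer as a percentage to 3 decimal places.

Cumulative inflation factor: 1.083 × 1.077 × 1.080 ≈ 1.25970.
Nominal growth factor: 1.36394. Real growth factor = 1.36394 / 1.25970 ≈ 1.08275.
Annualized: 1.08275^(1/3) − 1 ≈ 0.02685.

2.685%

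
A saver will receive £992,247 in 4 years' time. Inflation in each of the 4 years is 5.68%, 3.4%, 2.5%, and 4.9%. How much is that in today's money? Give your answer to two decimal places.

Price-level factor over 4 years: 1.0568 × 1.034 × 1.025 × 1.049 ≈ 1.1749319045.
Purchasing power today: £992,247 divided by that factor.

£844,514.47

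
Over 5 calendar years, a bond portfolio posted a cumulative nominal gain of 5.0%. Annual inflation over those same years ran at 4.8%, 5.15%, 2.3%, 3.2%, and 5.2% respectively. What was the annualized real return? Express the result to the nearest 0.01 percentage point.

Cumulative inflation factor: 1.048 × 1.0515 × 1.023 × 1.032 × 1.052 ≈ 1.22389.
Nominal growth factor: 1.05000. Real growth factor = 1.05000 / 1.22389 ≈ 0.85792.
Annualized: 0.85792^(1/5) − 1 ≈ -0.03018.

-3.02%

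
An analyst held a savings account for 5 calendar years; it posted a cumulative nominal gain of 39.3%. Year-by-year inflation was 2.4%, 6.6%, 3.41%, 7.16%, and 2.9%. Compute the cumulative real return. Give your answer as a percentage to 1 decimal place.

Cumulative inflation factor: 1.024 × 1.066 × 1.0341 × 1.0716 × 1.029 ≈ 1.24471.
Nominal growth factor: 1.39300. Real growth factor = 1.39300 / 1.24471 ≈ 1.11914.
Total real return ≈ 11.9137%.

11.9%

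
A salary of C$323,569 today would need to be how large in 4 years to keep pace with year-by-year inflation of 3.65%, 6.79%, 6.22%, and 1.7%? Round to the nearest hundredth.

C$386,895.83

Cumulative price-level factor: 1.0365 × 1.0679 × 1.0622 × 1.017 ≈ 1.1957135285.
The nominal amount required is C$323,569 scaled up by that factor.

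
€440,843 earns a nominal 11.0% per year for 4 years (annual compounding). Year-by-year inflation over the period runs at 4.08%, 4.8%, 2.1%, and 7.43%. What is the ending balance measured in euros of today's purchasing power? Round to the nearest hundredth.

Nominal value at maturity: €440,843 × (1 + 11.0%)^4 ≈ €669,230.71.
Price-level factor over 4 years: 1.0408 × 1.048 × 1.021 × 1.0743 ≈ 1.1964095859.
Dividing the nominal maturity value by the price-level factor gives the value in today's money.

€559,365.89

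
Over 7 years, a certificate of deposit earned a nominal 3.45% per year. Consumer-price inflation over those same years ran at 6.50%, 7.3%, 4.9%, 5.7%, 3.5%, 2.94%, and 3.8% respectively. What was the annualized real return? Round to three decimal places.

Cumulative inflation factor: 1.0650 × 1.073 × 1.049 × 1.057 × 1.035 × 1.0294 × 1.038 ≈ 1.40127.
Nominal growth factor: 1.26798. Real growth factor = 1.26798 / 1.40127 ≈ 0.90488.
Annualized: 0.90488^(1/7) − 1 ≈ -0.01418.

-1.418%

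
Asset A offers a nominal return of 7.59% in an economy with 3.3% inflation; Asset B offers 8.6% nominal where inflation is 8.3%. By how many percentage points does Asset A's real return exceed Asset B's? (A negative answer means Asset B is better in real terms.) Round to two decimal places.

Asset A real return: 1.0759/1.033 − 1 = 4.153%.
Asset B real return: 1.086/1.083 − 1 = 0.277%.
Difference: 4.153 − 0.277 = 3.876 pp.

3.88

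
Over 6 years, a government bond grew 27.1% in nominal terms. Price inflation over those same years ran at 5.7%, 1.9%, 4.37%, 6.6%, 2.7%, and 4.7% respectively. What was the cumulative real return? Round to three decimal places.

Cumulative inflation factor: 1.057 × 1.019 × 1.0437 × 1.066 × 1.027 × 1.047 ≈ 1.28854.
Nominal growth factor: 1.27100. Real growth factor = 1.27100 / 1.28854 ≈ 0.98638.
Total real return ≈ -1.3615%.

-1.362%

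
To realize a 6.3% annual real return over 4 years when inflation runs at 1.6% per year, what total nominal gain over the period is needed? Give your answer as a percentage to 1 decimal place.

36.1%

Required annual nominal rate: (1+6.3%)(1+1.6%) − 1 = 8.0008%.
Cumulative over 4 years: (1 + 0.080008)^4 − 1 ≈ 0.36053.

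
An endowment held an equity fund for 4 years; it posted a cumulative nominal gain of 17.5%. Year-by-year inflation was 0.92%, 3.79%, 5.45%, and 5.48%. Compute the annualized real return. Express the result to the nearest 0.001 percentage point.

0.213%

Cumulative inflation factor: 1.0092 × 1.0379 × 1.0545 × 1.0548 ≈ 1.16506.
Nominal growth factor: 1.17500. Real growth factor = 1.17500 / 1.16506 ≈ 1.00853.
Annualized: 1.00853^(1/4) − 1 ≈ 0.00213.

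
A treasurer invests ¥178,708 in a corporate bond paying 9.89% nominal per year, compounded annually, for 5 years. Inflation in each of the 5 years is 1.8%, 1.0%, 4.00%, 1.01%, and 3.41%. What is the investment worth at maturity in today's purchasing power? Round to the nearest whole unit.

Nominal value at maturity: ¥178,708 × (1 + 9.89%)^5 ≈ ¥286,375.
Price-level factor over 5 years: 1.018 × 1.010 × 1.0400 × 1.0101 × 1.0341 ≈ 1.1169388583.
Dividing the nominal maturity value by the price-level factor gives the value in today's money.

¥256,393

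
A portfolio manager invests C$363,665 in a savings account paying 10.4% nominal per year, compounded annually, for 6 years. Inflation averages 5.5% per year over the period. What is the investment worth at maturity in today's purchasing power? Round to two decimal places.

Nominal value at maturity: C$363,665 × (1 + 10.4%)^6 ≈ C$658,439.61.
Price-level factor over 6 years: (1 + 5.5%)^6 ≈ 1.3788428068.
The maturity value deflated by that factor is the answer in today's purchasing power.

C$477,530.58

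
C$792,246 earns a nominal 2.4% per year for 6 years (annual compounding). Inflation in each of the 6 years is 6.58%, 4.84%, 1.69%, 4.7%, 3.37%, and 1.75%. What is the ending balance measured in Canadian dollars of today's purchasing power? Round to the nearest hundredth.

Nominal value at maturity: C$792,246 × (1 + 2.4%)^6 ≈ C$913,397.45.
Price-level factor over 6 years: 1.0658 × 1.0484 × 1.0169 × 1.047 × 1.0337 × 1.0175 ≈ 1.2512860169.
Dividing the nominal maturity value by the price-level factor gives the value in today's money.

C$729,966.96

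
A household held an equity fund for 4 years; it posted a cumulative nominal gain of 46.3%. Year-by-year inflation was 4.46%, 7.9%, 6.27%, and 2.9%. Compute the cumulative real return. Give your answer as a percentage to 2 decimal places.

Cumulative inflation factor: 1.0446 × 1.079 × 1.0627 × 1.029 ≈ 1.23253.
Nominal growth factor: 1.46300. Real growth factor = 1.46300 / 1.23253 ≈ 1.18699.
Total real return ≈ 18.6989%.

18.70%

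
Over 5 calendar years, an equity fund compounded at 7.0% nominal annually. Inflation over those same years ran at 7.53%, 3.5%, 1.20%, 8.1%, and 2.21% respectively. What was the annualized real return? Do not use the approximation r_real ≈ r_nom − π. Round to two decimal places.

2.42%

Cumulative inflation factor: 1.0753 × 1.035 × 1.0120 × 1.081 × 1.0221 ≈ 1.24443.
Nominal growth factor: 1.40255. Real growth factor = 1.40255 / 1.24443 ≈ 1.12707.
Annualized: 1.12707^(1/5) − 1 ≈ 0.02421.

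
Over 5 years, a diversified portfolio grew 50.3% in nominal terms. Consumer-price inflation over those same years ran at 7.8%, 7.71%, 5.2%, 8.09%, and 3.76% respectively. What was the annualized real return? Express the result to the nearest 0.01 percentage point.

Cumulative inflation factor: 1.078 × 1.0771 × 1.052 × 1.0809 × 1.0376 ≈ 1.36995.
Nominal growth factor: 1.50300. Real growth factor = 1.50300 / 1.36995 ≈ 1.09712.
Annualized: 1.09712^(1/5) − 1 ≈ 0.01871.

1.87%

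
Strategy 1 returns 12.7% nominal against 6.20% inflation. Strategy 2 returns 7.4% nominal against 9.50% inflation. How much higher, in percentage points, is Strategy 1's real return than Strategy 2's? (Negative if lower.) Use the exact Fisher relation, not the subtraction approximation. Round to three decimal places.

8.038

Strategy 1 real return: 1.127/1.0620 − 1 = 6.1205%.
Strategy 2 real return: 1.074/1.0950 − 1 = -1.9178%.
Difference: 6.1205 − (-1.9178) = 8.0383 pp.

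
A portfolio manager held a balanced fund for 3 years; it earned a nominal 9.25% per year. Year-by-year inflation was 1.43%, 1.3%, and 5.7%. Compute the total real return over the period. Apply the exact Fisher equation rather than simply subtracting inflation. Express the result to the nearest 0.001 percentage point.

20.064%

Cumulative inflation factor: 1.0143 × 1.013 × 1.057 ≈ 1.08605.
Nominal growth factor: 1.30396. Real growth factor = 1.30396 / 1.08605 ≈ 1.20064.
Total real return ≈ 20.0642%.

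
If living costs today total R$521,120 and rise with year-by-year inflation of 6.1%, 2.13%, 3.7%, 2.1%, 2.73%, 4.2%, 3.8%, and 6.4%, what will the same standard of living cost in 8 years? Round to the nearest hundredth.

Cumulative price-level factor: 1.061 × 1.0213 × 1.037 × 1.021 × 1.0273 × 1.042 × 1.038 × 1.064 ≈ 1.3563669621.
Multiplying R$521,120 by the price-level factor gives the future nominal sum.

R$706,829.95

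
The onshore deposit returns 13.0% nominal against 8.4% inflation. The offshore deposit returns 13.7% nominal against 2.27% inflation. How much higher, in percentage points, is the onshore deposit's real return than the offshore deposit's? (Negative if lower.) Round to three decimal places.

The onshore deposit real return: 1.130/1.084 − 1 = 4.2435%.
The offshore deposit real return: 1.137/1.0227 − 1 = 11.1763%.
Difference: 4.2435 − 11.1763 = -6.9328 pp.

-6.933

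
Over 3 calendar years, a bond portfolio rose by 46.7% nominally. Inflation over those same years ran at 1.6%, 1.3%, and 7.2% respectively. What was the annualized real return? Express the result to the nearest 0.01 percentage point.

Cumulative inflation factor: 1.016 × 1.013 × 1.072 ≈ 1.10331.
Nominal growth factor: 1.46700. Real growth factor = 1.46700 / 1.10331 ≈ 1.32963.
Annualized: 1.32963^(1/3) − 1 ≈ 0.09962.

9.96%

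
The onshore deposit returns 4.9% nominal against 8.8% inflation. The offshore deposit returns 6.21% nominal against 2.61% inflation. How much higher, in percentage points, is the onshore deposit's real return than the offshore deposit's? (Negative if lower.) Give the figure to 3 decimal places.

The onshore deposit real return: 1.049/1.088 − 1 = -3.5846%.
The offshore deposit real return: 1.0621/1.0261 − 1 = 3.5084%.
Difference: -3.5846 − 3.5084 = -7.0930 pp.

-7.093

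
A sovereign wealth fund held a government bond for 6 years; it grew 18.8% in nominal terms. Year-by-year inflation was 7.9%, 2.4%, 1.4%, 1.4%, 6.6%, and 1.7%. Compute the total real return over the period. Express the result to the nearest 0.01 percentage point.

Cumulative inflation factor: 1.079 × 1.024 × 1.014 × 1.014 × 1.066 × 1.017 ≈ 1.23162.
Nominal growth factor: 1.18800. Real growth factor = 1.18800 / 1.23162 ≈ 0.96459.
Total real return ≈ -3.5414%.

-3.54%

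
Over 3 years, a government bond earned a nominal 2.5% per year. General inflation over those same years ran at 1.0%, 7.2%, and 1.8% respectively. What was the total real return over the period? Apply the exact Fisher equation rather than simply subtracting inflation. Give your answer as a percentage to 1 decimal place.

Cumulative inflation factor: 1.010 × 1.072 × 1.018 ≈ 1.10221.
Nominal growth factor: 1.07689. Real growth factor = 1.07689 / 1.10221 ≈ 0.97703.
Total real return ≈ -2.2971%.

-2.3%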